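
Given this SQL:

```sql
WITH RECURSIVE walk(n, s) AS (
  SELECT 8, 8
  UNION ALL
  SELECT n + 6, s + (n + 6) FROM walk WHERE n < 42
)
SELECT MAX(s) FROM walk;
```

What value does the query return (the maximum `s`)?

Base: n=8, s=8.
Iteration 1: 8 < 42 holds -> n = 8 + 6 = 14, s = 8 + 14 = 22.
Iteration 2: 14 < 42 holds -> n = 14 + 6 = 20, s = 22 + 20 = 42.
Iteration 3: 20 < 42 holds -> n = 20 + 6 = 26, s = 42 + 26 = 68.
Iteration 4: 26 < 42 holds -> n = 26 + 6 = 32, s = 68 + 32 = 100.
Iteration 5: 32 < 42 holds -> n = 32 + 6 = 38, s = 100 + 38 = 138.
Iteration 6: 38 < 42 holds -> n = 38 + 6 = 44, s = 138 + 44 = 182.
Iteration 7: 44 < 42 fails; recursion stops.
s values: 8, 22, 42, 68, 100, 138, 182; the maximum is 182.

182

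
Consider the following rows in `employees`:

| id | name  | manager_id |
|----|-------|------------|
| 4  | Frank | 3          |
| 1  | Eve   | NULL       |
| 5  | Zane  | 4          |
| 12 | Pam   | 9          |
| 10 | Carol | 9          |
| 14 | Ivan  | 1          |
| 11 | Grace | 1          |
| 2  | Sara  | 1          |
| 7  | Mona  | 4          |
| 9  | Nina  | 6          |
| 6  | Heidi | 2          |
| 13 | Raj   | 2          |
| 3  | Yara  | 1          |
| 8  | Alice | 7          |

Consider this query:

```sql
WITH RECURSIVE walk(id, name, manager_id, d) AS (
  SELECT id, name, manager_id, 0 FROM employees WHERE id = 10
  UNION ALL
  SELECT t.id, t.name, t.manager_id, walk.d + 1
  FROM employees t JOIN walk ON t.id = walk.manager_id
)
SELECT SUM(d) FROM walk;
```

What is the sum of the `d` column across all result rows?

Base: id=10 (Carol), manager_id=9, d 0.
Iteration 1: join on id=9 -> Nina (id 9, manager_id=6, d 1).
Iteration 2: join on id=6 -> Heidi (id 6, manager_id=2, d 2).
Iteration 3: join on id=2 -> Sara (id 2, manager_id=1, d 3).
Iteration 4: join on id=1 -> Eve (id 1, manager_id=NULL, d 4).
Iteration 5: manager_id is NULL; no match; recursion stops.
SUM(d) = 0 + 1 + 2 + 3 + 4 = 10.

10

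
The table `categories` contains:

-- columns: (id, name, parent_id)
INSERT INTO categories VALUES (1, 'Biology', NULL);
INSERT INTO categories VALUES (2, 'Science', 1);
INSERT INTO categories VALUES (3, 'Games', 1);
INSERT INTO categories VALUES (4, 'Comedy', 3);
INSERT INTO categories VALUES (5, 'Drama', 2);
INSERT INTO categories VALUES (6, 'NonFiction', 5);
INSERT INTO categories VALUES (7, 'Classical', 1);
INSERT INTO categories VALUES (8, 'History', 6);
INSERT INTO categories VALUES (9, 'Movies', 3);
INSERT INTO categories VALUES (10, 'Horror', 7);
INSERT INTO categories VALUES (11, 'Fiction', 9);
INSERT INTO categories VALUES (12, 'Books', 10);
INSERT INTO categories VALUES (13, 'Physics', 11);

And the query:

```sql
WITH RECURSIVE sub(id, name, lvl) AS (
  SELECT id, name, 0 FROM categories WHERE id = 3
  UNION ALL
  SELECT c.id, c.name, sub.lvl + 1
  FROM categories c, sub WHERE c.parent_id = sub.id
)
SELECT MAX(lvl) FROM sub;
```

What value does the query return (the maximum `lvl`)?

Base: id=3 (Games) at lvl 0.
Iteration 1: rows with parent_id in {3} -> Comedy (id 4, lvl 1), Movies (id 9, lvl 1).
Iteration 2: rows with parent_id in {4,9} -> Fiction (id 11, lvl 2).
Iteration 3: rows with parent_id in {11} -> Physics (id 13, lvl 3).
Iteration 4: no rows with parent_id in {13}; recursion stops.
lvl values: 0, 1, 1, 2, 3; the maximum is 3.

3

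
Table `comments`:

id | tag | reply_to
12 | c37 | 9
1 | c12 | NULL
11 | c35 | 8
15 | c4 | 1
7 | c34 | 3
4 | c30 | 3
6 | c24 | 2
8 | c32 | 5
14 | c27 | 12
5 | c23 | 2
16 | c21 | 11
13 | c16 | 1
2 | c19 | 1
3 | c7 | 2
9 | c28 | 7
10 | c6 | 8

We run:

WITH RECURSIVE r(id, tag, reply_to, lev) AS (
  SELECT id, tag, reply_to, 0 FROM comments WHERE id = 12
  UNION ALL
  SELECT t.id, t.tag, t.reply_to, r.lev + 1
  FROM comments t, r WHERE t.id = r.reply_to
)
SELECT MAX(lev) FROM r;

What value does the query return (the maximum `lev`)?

5

Base: id=12 (c37), reply_to=9, lev 0.
Iteration 1: join on id=9 -> c28 (id 9, reply_to=7, lev 1).
Iteration 2: join on id=7 -> c34 (id 7, reply_to=3, lev 2).
Iteration 3: join on id=3 -> c7 (id 3, reply_to=2, lev 3).
Iteration 4: join on id=2 -> c19 (id 2, reply_to=1, lev 4).
Iteration 5: join on id=1 -> c12 (id 1, reply_to=NULL, lev 5).
Iteration 6: reply_to is NULL; no match; recursion stops.
lev values: 0, 1, 2, 3, 4, 5; the maximum is 5.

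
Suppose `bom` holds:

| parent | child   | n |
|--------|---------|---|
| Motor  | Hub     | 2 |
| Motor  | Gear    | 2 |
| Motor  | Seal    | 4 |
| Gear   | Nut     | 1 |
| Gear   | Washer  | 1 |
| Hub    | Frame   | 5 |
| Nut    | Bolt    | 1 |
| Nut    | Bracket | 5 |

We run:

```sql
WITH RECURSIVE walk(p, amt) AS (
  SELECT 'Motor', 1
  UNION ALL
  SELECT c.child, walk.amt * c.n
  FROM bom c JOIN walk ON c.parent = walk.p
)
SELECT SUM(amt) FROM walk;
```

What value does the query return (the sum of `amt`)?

Base: (Motor, amt=1).
Iteration 1: components of {Motor} -> Gear = 1*2 = 2, Hub = 1*2 = 2, Seal = 1*4 = 4.
Iteration 2: components of {Gear,Hub,Seal} -> Frame = 2*5 = 10, Nut = 2*1 = 2, Washer = 2*1 = 2.
Iteration 3: components of {Frame,Nut,Washer} -> Bolt = 2*1 = 2, Bracket = 2*5 = 10.
Iteration 4: no further components; recursion stops.
SUM(amt) = 1 + 2 + 2 + 4 + 10 + 2 + 2 + 2 + 10 = 35.

35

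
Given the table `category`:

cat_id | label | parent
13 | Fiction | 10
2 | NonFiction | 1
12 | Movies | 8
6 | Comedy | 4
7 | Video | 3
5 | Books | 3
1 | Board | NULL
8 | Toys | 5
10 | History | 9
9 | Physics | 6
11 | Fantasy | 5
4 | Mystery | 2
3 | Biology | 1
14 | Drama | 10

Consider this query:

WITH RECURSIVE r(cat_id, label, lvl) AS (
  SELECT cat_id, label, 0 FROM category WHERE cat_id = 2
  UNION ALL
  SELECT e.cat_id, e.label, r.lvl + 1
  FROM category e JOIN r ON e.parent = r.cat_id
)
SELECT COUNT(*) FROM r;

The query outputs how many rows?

7

Base: cat_id=2 (NonFiction) at lvl 0.
Iteration 1: rows with parent in {2} -> Mystery (id 4, lvl 1).
Iteration 2: rows with parent in {4} -> Comedy (id 6, lvl 2).
Iteration 3: rows with parent in {6} -> Physics (id 9, lvl 3).
Iteration 4: rows with parent in {9} -> History (id 10, lvl 4).
Iteration 5: rows with parent in {10} -> Fiction (id 13, lvl 5), Drama (id 14, lvl 5).
Iteration 6: no rows with parent in {13,14}; recursion stops.
Total rows emitted: 7.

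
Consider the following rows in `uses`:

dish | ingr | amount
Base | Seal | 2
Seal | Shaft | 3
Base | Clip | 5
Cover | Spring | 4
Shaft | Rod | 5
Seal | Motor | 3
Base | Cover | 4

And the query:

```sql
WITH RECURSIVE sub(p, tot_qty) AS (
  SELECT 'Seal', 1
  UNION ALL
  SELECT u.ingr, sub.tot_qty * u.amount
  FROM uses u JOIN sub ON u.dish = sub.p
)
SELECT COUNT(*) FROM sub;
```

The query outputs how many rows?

Base: (Seal, tot_qty=1).
Iteration 1: components of {Seal} -> Motor = 1*3 = 3, Shaft = 1*3 = 3.
Iteration 2: components of {Motor,Shaft} -> Rod = 3*5 = 15.
Iteration 3: no further components; recursion stops.
Total rows emitted: 4.

4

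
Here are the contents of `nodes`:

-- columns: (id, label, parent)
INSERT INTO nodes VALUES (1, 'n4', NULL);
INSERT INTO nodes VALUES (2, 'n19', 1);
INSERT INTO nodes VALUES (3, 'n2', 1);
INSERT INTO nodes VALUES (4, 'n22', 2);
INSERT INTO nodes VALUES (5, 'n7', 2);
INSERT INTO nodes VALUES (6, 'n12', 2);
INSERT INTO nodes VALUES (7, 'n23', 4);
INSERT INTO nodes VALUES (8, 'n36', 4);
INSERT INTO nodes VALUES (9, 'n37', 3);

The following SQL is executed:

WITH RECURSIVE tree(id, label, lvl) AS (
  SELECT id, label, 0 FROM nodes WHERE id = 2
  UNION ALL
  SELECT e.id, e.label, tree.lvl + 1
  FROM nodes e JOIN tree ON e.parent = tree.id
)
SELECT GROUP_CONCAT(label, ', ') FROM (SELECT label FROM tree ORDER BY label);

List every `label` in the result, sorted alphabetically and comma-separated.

Base: id=2 (n19) at lvl 0.
Iteration 1: rows with parent in {2} -> n22 (id 4, lvl 1), n7 (id 5, lvl 1), n12 (id 6, lvl 1).
Iteration 2: rows with parent in {4,5,6} -> n23 (id 7, lvl 2), n36 (id 8, lvl 2).
Iteration 3: no rows with parent in {7,8}; recursion stops.

n12, n19, n22, n23, n36, n7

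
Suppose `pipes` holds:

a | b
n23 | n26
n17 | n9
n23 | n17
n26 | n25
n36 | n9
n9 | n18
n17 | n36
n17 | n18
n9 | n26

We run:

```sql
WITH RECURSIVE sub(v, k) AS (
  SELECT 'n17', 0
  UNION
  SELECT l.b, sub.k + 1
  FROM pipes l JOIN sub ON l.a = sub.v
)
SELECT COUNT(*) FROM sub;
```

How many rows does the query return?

Base: (n17, k=0).
Iteration 1: edges from {n17} -> (n18, k=1), (n36, k=1), (n9, k=1).
Iteration 2: edges from {n18,n36,n9} -> (n18, k=2), (n26, k=2), (n9, k=2).
Iteration 3: edges from {n18,n26,n9} -> (n18, k=3), (n25, k=3), (n26, k=3).
Iteration 4: edges from {n18,n25,n26} -> (n25, k=4).
Iteration 5: no outgoing edges from {n25}; recursion stops.
Total rows emitted: 11.

11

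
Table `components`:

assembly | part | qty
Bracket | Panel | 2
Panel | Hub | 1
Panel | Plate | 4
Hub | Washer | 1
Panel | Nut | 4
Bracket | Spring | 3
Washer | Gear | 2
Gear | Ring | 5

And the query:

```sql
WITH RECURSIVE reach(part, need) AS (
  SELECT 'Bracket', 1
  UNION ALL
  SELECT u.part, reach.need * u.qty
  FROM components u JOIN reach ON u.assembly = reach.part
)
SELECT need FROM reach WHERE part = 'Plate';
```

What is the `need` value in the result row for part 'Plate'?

Base: (Bracket, need=1).
Iteration 1: components of {Bracket} -> Panel = 1*2 = 2, Spring = 1*3 = 3.
Iteration 2: components of {Panel,Spring} -> Hub = 2*1 = 2, Nut = 2*4 = 8, Plate = 2*4 = 8.
Iteration 3: components of {Hub,Nut,Plate} -> Washer = 2*1 = 2.
Iteration 4: components of {Washer} -> Gear = 2*2 = 4.
Iteration 5: components of {Gear} -> Ring = 4*5 = 20.
Iteration 6: no further components; recursion stops.

8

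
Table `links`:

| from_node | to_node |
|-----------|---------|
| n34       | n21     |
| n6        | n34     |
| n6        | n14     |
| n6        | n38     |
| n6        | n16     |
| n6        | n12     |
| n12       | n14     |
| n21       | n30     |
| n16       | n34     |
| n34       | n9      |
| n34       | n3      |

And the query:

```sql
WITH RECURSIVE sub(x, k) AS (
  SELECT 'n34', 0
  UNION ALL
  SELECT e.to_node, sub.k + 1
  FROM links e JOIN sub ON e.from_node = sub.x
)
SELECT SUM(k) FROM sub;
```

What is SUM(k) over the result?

Base: (n34, k=0).
Iteration 1: edges from {n34} -> (n21, k=1), (n3, k=1), (n9, k=1).
Iteration 2: edges from {n21,n3,n9} -> (n30, k=2).
Iteration 3: no outgoing edges from {n30}; recursion stops.
SUM(k) = 0 + 1 + 1 + 1 + 2 = 5.

5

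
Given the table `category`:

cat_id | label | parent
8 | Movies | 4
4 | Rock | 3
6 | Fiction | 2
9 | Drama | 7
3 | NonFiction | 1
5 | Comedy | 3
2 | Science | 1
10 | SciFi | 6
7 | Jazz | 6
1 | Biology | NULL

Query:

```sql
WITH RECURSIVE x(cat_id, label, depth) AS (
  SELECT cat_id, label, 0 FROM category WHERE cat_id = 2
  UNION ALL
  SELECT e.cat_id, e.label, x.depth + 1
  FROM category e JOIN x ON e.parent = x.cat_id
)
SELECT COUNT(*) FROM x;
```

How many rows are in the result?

5

Base: cat_id=2 (Science) at depth 0.
Iteration 1: rows with parent in {2} -> Fiction (id 6, depth 1).
Iteration 2: rows with parent in {6} -> Jazz (id 7, depth 2), SciFi (id 10, depth 2).
Iteration 3: rows with parent in {7,10} -> Drama (id 9, depth 3).
Iteration 4: no rows with parent in {9}; recursion stops.
Total rows emitted: 5.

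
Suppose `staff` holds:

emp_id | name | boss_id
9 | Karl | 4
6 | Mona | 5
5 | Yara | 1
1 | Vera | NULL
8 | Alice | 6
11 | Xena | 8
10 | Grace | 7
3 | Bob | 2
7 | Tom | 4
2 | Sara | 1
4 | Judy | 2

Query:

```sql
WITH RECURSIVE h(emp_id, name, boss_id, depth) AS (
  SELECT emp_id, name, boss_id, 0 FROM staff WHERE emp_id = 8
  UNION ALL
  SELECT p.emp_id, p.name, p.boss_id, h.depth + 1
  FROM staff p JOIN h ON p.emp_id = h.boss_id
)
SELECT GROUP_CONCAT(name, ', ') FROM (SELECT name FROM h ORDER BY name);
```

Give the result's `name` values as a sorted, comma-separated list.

Base: emp_id=8 (Alice), boss_id=6, depth 0.
Iteration 1: join on emp_id=6 -> Mona (id 6, boss_id=5, depth 1).
Iteration 2: join on emp_id=5 -> Yara (id 5, boss_id=1, depth 2).
Iteration 3: join on emp_id=1 -> Vera (id 1, boss_id=NULL, depth 3).
Iteration 4: boss_id is NULL; no match; recursion stops.

Alice, Mona, Vera, Yara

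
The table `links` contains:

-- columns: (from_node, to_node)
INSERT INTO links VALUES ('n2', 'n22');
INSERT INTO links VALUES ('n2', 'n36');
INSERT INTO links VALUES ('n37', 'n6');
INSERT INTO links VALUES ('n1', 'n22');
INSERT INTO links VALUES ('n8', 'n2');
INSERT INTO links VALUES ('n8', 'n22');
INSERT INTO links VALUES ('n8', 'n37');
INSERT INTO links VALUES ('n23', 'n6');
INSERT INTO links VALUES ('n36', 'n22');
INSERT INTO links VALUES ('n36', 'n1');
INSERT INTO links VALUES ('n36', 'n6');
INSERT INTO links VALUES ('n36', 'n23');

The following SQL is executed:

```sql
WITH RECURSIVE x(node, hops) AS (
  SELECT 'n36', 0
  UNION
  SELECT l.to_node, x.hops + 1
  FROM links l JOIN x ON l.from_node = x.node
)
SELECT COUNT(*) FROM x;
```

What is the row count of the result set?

Base: (n36, hops=0).
Iteration 1: edges from {n36} -> (n1, hops=1), (n22, hops=1), (n23, hops=1), (n6, hops=1).
Iteration 2: edges from {n1,n22,n23,n6} -> (n22, hops=2), (n6, hops=2).
Iteration 3: no outgoing edges from {n22,n6}; recursion stops.
Total rows emitted: 7.

7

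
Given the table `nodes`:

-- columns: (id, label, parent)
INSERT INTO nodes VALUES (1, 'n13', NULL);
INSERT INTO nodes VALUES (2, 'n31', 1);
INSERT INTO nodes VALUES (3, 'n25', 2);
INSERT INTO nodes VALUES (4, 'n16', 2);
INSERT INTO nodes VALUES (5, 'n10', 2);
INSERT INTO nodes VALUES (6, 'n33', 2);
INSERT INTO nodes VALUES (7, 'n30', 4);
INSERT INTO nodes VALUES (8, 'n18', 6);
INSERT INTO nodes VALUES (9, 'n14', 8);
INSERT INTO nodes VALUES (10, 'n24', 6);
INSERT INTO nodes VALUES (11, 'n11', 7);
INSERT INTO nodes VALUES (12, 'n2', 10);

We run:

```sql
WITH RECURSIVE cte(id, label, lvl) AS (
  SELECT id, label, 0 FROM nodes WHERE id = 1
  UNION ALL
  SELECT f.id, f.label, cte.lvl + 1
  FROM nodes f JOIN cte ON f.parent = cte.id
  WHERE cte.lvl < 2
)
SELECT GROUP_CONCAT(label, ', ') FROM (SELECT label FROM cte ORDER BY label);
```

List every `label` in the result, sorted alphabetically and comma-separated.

n10, n13, n16, n25, n31, n33

Base: id=1 (n13) at lvl 0.
Iteration 1: rows with parent in {1} -> n31 (id 2, lvl 1).
Iteration 2: rows with parent in {2} -> n25 (id 3, lvl 2), n16 (id 4, lvl 2), n10 (id 5, lvl 2), n33 (id 6, lvl 2).
Iteration 3: lvl < 2 fails for all current rows; recursion stops.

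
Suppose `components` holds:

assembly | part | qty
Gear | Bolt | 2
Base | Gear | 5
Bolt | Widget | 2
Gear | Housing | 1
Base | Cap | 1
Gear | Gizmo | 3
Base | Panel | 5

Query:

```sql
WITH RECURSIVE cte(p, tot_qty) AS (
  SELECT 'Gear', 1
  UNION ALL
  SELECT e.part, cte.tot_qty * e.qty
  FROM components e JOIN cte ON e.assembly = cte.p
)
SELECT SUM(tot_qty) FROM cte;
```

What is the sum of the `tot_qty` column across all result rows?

11

Base: (Gear, tot_qty=1).
Iteration 1: components of {Gear} -> Bolt = 1*2 = 2, Gizmo = 1*3 = 3, Housing = 1*1 = 1.
Iteration 2: components of {Bolt,Gizmo,Housing} -> Widget = 2*2 = 4.
Iteration 3: no further components; recursion stops.
SUM(tot_qty) = 1 + 2 + 1 + 3 + 4 = 11.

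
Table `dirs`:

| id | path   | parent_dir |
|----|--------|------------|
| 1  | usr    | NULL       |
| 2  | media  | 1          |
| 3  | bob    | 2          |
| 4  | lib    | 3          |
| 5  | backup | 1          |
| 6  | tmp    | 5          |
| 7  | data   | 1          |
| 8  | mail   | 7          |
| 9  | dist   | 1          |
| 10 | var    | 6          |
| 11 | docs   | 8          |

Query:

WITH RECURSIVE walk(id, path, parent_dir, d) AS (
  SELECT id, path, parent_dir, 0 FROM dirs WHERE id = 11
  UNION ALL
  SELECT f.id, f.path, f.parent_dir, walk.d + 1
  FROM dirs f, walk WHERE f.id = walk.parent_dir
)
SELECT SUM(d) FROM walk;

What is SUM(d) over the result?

6

Base: id=11 (docs), parent_dir=8, d 0.
Iteration 1: join on id=8 -> mail (id 8, parent_dir=7, d 1).
Iteration 2: join on id=7 -> data (id 7, parent_dir=1, d 2).
Iteration 3: join on id=1 -> usr (id 1, parent_dir=NULL, d 3).
Iteration 4: parent_dir is NULL; no match; recursion stops.
SUM(d) = 0 + 1 + 2 + 3 = 6.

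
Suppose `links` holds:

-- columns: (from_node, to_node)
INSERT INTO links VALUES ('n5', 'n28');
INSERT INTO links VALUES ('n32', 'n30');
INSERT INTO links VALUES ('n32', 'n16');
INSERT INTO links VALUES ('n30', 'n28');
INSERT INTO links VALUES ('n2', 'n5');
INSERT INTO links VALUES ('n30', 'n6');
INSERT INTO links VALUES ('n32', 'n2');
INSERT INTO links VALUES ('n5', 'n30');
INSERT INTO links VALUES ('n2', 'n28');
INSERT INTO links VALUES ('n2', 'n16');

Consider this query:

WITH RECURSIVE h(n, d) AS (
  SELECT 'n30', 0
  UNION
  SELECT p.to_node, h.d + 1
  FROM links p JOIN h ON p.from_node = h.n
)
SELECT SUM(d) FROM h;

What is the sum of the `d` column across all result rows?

Base: (n30, d=0).
Iteration 1: edges from {n30} -> (n28, d=1), (n6, d=1).
Iteration 2: no outgoing edges from {n28,n6}; recursion stops.
SUM(d) = 0 + 1 + 1 = 2.

2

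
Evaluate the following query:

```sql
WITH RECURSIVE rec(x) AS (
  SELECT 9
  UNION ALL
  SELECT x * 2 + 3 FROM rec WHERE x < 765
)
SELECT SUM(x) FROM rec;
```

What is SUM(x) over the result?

1503

Base: x=9.
Iteration 1: 9 < 765 holds -> x = 9 * 2 + 3 = 21.
Iteration 2: 21 < 765 holds -> x = 21 * 2 + 3 = 45.
Iteration 3: 45 < 765 holds -> x = 45 * 2 + 3 = 93.
Iteration 4: 93 < 765 holds -> x = 93 * 2 + 3 = 189.
Iteration 5: 189 < 765 holds -> x = 189 * 2 + 3 = 381.
Iteration 6: 381 < 765 holds -> x = 381 * 2 + 3 = 765.
Iteration 7: 765 < 765 fails; recursion stops.
SUM(x) = 9 + 21 + 45 + 93 + 189 + 381 + 765 = 1503.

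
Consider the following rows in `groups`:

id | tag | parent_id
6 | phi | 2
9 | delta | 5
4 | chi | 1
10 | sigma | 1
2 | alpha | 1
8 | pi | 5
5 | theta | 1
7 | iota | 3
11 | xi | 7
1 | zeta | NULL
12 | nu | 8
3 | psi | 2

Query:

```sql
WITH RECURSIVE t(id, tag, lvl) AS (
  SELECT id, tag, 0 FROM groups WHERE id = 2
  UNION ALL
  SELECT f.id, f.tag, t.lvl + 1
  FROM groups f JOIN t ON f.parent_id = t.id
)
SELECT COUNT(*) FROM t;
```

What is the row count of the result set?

Base: id=2 (alpha) at lvl 0.
Iteration 1: rows with parent_id in {2} -> psi (id 3, lvl 1), phi (id 6, lvl 1).
Iteration 2: rows with parent_id in {3,6} -> iota (id 7, lvl 2).
Iteration 3: rows with parent_id in {7} -> xi (id 11, lvl 3).
Iteration 4: no rows with parent_id in {11}; recursion stops.
Total rows emitted: 5.

5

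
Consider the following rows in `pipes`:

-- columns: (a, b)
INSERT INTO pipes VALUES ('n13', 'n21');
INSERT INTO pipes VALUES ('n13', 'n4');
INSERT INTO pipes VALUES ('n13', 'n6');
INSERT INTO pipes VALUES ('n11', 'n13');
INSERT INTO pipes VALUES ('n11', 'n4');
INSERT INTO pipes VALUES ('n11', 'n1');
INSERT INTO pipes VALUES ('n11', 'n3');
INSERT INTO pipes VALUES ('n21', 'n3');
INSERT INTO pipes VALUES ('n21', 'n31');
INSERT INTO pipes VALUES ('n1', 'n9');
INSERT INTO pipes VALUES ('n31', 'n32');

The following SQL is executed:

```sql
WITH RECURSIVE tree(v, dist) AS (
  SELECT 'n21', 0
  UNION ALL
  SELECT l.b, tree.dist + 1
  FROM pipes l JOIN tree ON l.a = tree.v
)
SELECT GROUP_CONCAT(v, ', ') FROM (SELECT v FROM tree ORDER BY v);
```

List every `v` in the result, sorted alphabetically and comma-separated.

Base: (n21, dist=0).
Iteration 1: edges from {n21} -> (n3, dist=1), (n31, dist=1).
Iteration 2: edges from {n3,n31} -> (n32, dist=2).
Iteration 3: no outgoing edges from {n32}; recursion stops.

n21, n3, n31, n32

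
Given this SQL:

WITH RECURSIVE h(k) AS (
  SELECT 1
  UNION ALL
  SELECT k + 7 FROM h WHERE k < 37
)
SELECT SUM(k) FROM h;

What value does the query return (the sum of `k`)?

Base: k=1.
Iteration 1: 1 < 37 holds -> k = 1 + 7 = 8.
Iteration 2: 8 < 37 holds -> k = 8 + 7 = 15.
Iteration 3: 15 < 37 holds -> k = 15 + 7 = 22.
Iteration 4: 22 < 37 holds -> k = 22 + 7 = 29.
Iteration 5: 29 < 37 holds -> k = 29 + 7 = 36.
Iteration 6: 36 < 37 holds -> k = 36 + 7 = 43.
Iteration 7: 43 < 37 fails; recursion stops.
SUM(k) = 1 + 8 + 15 + 22 + 29 + 36 + 43 = 154.

154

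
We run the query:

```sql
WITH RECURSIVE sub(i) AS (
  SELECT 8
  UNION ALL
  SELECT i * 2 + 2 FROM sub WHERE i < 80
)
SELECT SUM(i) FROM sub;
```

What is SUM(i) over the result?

Base: i=8.
Iteration 1: 8 < 80 holds -> i = 8 * 2 + 2 = 18.
Iteration 2: 18 < 80 holds -> i = 18 * 2 + 2 = 38.
Iteration 3: 38 < 80 holds -> i = 38 * 2 + 2 = 78.
Iteration 4: 78 < 80 holds -> i = 78 * 2 + 2 = 158.
Iteration 5: 158 < 80 fails; recursion stops.
SUM(i) = 8 + 18 + 38 + 78 + 158 = 300.

300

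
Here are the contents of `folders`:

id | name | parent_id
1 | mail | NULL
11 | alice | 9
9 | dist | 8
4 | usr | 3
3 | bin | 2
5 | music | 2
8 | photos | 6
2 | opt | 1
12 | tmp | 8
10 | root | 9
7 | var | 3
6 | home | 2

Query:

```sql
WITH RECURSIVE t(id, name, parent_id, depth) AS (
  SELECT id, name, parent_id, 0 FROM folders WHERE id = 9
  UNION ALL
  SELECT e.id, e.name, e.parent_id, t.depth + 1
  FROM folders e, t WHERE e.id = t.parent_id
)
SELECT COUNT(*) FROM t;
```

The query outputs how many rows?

5

Base: id=9 (dist), parent_id=8, depth 0.
Iteration 1: join on id=8 -> photos (id 8, parent_id=6, depth 1).
Iteration 2: join on id=6 -> home (id 6, parent_id=2, depth 2).
Iteration 3: join on id=2 -> opt (id 2, parent_id=1, depth 3).
Iteration 4: join on id=1 -> mail (id 1, parent_id=NULL, depth 4).
Iteration 5: parent_id is NULL; no match; recursion stops.
Total rows emitted: 5.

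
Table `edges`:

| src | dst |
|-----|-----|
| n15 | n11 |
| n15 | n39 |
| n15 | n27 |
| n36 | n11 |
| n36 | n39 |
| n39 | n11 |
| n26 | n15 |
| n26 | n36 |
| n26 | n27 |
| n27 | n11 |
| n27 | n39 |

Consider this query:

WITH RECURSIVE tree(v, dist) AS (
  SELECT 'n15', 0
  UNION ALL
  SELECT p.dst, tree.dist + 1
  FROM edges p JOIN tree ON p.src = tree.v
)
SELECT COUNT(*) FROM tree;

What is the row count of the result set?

8

Base: (n15, dist=0).
Iteration 1: edges from {n15} -> (n11, dist=1), (n27, dist=1), (n39, dist=1).
Iteration 2: edges from {n11,n27,n39} -> (n11, dist=2) x2, (n39, dist=2). [UNION ALL keeps all 3 new rows, including repeats]
Iteration 3: edges from {n11,n39} -> (n11, dist=3).
Iteration 4: no outgoing edges from {n11}; recursion stops.
Total rows emitted: 8.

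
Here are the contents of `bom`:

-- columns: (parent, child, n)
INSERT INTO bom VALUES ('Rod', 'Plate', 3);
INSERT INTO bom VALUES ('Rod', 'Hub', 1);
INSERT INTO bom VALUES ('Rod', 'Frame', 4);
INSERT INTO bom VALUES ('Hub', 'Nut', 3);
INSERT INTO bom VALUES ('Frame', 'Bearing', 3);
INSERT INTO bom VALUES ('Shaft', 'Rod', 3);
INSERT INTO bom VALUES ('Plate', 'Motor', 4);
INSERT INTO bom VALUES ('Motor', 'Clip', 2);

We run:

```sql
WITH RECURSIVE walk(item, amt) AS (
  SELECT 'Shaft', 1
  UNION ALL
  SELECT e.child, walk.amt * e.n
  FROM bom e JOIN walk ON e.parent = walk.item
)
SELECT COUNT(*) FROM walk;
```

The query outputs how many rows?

9

Base: (Shaft, amt=1).
Iteration 1: components of {Shaft} -> Rod = 1*3 = 3.
Iteration 2: components of {Rod} -> Frame = 3*4 = 12, Hub = 3*1 = 3, Plate = 3*3 = 9.
Iteration 3: components of {Frame,Hub,Plate} -> Bearing = 12*3 = 36, Motor = 9*4 = 36, Nut = 3*3 = 9.
Iteration 4: components of {Bearing,Motor,Nut} -> Clip = 36*2 = 72.
Iteration 5: no further components; recursion stops.
Total rows emitted: 9.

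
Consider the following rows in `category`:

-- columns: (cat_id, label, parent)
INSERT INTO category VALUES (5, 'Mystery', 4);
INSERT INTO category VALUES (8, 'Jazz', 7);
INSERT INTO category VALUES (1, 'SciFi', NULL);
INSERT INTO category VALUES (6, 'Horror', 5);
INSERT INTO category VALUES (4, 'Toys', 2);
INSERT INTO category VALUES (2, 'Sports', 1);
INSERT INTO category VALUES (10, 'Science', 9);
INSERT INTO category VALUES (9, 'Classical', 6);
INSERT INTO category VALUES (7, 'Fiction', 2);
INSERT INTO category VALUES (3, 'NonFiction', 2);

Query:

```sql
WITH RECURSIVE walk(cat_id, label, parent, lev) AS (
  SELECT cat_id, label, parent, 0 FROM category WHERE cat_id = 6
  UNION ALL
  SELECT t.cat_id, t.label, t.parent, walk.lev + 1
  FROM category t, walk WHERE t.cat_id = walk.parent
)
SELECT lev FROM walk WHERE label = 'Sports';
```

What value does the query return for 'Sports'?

Base: cat_id=6 (Horror), parent=5, lev 0.
Iteration 1: join on cat_id=5 -> Mystery (id 5, parent=4, lev 1).
Iteration 2: join on cat_id=4 -> Toys (id 4, parent=2, lev 2).
Iteration 3: join on cat_id=2 -> Sports (id 2, parent=1, lev 3).
Iteration 4: join on cat_id=1 -> SciFi (id 1, parent=NULL, lev 4).
Iteration 5: parent is NULL; no match; recursion stops.

3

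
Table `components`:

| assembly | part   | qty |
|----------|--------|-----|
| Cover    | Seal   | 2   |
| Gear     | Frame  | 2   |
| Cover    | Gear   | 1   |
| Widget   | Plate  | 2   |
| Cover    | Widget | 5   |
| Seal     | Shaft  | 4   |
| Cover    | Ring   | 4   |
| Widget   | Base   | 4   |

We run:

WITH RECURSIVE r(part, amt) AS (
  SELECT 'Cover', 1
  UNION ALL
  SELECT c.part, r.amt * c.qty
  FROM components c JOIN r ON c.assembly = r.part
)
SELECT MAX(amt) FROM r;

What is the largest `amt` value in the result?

20

Base: (Cover, amt=1).
Iteration 1: components of {Cover} -> Gear = 1*1 = 1, Ring = 1*4 = 4, Seal = 1*2 = 2, Widget = 1*5 = 5.
Iteration 2: components of {Gear,Ring,Seal,Widget} -> Base = 5*4 = 20, Frame = 1*2 = 2, Plate = 5*2 = 10, Shaft = 2*4 = 8.
Iteration 3: no further components; recursion stops.
amt values: 1, 2, 1, 5, 4, 8, 2, 10, 20; the maximum is 20.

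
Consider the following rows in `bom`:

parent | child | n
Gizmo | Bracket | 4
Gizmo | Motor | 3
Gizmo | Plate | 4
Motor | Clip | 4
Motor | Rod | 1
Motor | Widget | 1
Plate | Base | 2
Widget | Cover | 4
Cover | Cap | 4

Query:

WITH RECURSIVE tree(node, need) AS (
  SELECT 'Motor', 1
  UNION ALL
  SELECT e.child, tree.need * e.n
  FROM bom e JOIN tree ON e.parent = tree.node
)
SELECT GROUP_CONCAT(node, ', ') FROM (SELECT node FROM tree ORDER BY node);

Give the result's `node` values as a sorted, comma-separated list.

Base: (Motor, need=1).
Iteration 1: components of {Motor} -> Clip = 1*4 = 4, Rod = 1*1 = 1, Widget = 1*1 = 1.
Iteration 2: components of {Clip,Rod,Widget} -> Cover = 1*4 = 4.
Iteration 3: components of {Cover} -> Cap = 4*4 = 16.
Iteration 4: no further components; recursion stops.

Cap, Clip, Cover, Motor, Rod, Widget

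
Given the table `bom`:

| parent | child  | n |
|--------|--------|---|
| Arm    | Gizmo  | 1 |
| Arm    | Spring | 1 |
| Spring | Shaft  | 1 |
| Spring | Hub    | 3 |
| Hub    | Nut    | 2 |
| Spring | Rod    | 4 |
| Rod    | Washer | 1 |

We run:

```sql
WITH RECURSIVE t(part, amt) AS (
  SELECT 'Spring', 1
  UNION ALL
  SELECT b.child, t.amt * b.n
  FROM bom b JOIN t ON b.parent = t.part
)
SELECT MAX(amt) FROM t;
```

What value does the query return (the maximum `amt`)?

6

Base: (Spring, amt=1).
Iteration 1: components of {Spring} -> Hub = 1*3 = 3, Rod = 1*4 = 4, Shaft = 1*1 = 1.
Iteration 2: components of {Hub,Rod,Shaft} -> Nut = 3*2 = 6, Washer = 4*1 = 4.
Iteration 3: no further components; recursion stops.
amt values: 1, 1, 3, 4, 6, 4; the maximum is 6.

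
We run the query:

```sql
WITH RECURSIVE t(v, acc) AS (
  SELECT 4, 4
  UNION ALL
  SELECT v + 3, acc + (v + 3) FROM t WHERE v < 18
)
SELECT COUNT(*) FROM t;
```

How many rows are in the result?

Base: v=4, acc=4.
Iteration 1: 4 < 18 holds -> v = 4 + 3 = 7, acc = 4 + 7 = 11.
Iteration 2: 7 < 18 holds -> v = 7 + 3 = 10, acc = 11 + 10 = 21.
Iteration 3: 10 < 18 holds -> v = 10 + 3 = 13, acc = 21 + 13 = 34.
Iteration 4: 13 < 18 holds -> v = 13 + 3 = 16, acc = 34 + 16 = 50.
Iteration 5: 16 < 18 holds -> v = 16 + 3 = 19, acc = 50 + 19 = 69.
Iteration 6: 19 < 18 fails; recursion stops.
Total rows emitted: 6.

6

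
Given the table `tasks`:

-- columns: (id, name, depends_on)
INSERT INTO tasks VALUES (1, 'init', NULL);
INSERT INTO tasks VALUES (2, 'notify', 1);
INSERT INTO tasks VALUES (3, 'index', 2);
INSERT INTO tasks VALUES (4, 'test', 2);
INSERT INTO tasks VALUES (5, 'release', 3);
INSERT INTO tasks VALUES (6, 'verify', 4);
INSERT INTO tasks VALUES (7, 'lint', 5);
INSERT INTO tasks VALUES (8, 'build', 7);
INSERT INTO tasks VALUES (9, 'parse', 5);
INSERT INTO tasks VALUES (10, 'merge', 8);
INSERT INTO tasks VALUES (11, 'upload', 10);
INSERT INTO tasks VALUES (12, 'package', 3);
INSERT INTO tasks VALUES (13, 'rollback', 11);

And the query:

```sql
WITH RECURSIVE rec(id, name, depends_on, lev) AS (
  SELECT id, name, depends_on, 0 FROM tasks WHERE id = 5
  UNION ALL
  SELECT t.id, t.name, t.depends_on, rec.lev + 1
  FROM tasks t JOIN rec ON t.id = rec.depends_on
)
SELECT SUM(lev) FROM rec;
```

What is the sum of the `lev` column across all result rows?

6

Base: id=5 (release), depends_on=3, lev 0.
Iteration 1: join on id=3 -> index (id 3, depends_on=2, lev 1).
Iteration 2: join on id=2 -> notify (id 2, depends_on=1, lev 2).
Iteration 3: join on id=1 -> init (id 1, depends_on=NULL, lev 3).
Iteration 4: depends_on is NULL; no match; recursion stops.
SUM(lev) = 0 + 1 + 2 + 3 = 6.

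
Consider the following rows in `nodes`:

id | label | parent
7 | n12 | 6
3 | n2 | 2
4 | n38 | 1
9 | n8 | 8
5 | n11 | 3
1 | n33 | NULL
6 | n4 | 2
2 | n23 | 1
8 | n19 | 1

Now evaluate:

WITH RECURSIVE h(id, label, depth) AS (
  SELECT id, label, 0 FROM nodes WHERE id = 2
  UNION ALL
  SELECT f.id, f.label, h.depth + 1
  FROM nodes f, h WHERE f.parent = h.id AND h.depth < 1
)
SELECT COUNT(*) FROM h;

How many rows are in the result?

3

Base: id=2 (n23) at depth 0.
Iteration 1: rows with parent in {2} -> n2 (id 3, depth 1), n4 (id 6, depth 1).
Iteration 2: depth < 1 fails for all current rows; recursion stops.
Total rows emitted: 3.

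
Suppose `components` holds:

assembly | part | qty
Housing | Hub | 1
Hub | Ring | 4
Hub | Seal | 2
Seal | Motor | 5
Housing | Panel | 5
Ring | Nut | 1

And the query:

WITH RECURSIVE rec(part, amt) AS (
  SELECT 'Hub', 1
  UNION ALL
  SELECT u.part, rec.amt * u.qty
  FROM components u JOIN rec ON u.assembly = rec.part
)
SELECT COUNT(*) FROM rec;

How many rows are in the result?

5

Base: (Hub, amt=1).
Iteration 1: components of {Hub} -> Ring = 1*4 = 4, Seal = 1*2 = 2.
Iteration 2: components of {Ring,Seal} -> Motor = 2*5 = 10, Nut = 4*1 = 4.
Iteration 3: no further components; recursion stops.
Total rows emitted: 5.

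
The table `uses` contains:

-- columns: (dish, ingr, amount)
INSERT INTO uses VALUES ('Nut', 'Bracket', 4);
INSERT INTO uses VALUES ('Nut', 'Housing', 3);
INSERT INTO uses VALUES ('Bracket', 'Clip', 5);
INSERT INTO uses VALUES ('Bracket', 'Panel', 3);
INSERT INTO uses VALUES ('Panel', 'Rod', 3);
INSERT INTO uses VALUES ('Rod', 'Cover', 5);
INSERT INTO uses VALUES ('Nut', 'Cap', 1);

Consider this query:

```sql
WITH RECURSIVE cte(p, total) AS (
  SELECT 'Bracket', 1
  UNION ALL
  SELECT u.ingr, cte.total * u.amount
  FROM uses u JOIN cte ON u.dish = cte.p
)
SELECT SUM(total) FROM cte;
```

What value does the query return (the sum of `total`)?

63

Base: (Bracket, total=1).
Iteration 1: components of {Bracket} -> Clip = 1*5 = 5, Panel = 1*3 = 3.
Iteration 2: components of {Clip,Panel} -> Rod = 3*3 = 9.
Iteration 3: components of {Rod} -> Cover = 9*5 = 45.
Iteration 4: no further components; recursion stops.
SUM(total) = 1 + 5 + 3 + 9 + 45 = 63.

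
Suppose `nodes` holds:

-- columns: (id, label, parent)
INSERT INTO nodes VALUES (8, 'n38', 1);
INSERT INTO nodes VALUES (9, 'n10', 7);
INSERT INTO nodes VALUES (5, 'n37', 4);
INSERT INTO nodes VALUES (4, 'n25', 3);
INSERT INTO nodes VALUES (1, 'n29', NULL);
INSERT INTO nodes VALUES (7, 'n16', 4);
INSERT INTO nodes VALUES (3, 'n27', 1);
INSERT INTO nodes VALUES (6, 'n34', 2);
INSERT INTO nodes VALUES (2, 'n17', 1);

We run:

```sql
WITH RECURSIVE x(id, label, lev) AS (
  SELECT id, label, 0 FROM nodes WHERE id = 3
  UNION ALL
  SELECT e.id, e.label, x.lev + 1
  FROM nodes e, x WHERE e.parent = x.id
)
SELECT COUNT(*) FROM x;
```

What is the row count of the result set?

5

Base: id=3 (n27) at lev 0.
Iteration 1: rows with parent in {3} -> n25 (id 4, lev 1).
Iteration 2: rows with parent in {4} -> n37 (id 5, lev 2), n16 (id 7, lev 2).
Iteration 3: rows with parent in {5,7} -> n10 (id 9, lev 3).
Iteration 4: no rows with parent in {9}; recursion stops.
Total rows emitted: 5.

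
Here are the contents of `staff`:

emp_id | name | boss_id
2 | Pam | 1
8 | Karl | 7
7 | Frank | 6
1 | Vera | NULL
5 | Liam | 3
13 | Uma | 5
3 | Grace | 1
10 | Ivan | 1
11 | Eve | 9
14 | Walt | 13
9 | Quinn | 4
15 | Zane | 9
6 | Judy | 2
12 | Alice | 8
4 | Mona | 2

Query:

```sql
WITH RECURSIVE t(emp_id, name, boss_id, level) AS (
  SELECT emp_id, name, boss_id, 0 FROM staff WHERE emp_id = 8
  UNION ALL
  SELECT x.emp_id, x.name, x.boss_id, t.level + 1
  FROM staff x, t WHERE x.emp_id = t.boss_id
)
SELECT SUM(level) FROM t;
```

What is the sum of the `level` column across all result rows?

Base: emp_id=8 (Karl), boss_id=7, level 0.
Iteration 1: join on emp_id=7 -> Frank (id 7, boss_id=6, level 1).
Iteration 2: join on emp_id=6 -> Judy (id 6, boss_id=2, level 2).
Iteration 3: join on emp_id=2 -> Pam (id 2, boss_id=1, level 3).
Iteration 4: join on emp_id=1 -> Vera (id 1, boss_id=NULL, level 4).
Iteration 5: boss_id is NULL; no match; recursion stops.
SUM(level) = 0 + 1 + 2 + 3 + 4 = 10.

10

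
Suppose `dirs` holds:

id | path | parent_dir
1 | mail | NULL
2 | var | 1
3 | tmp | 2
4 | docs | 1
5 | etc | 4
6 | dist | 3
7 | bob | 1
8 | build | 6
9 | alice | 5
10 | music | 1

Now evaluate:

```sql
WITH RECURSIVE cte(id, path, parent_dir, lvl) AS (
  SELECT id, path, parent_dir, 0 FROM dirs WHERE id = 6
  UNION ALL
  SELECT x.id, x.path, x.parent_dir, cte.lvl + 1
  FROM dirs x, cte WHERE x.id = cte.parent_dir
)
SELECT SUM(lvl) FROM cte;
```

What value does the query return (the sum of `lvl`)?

Base: id=6 (dist), parent_dir=3, lvl 0.
Iteration 1: join on id=3 -> tmp (id 3, parent_dir=2, lvl 1).
Iteration 2: join on id=2 -> var (id 2, parent_dir=1, lvl 2).
Iteration 3: join on id=1 -> mail (id 1, parent_dir=NULL, lvl 3).
Iteration 4: parent_dir is NULL; no match; recursion stops.
SUM(lvl) = 0 + 1 + 2 + 3 = 6.

6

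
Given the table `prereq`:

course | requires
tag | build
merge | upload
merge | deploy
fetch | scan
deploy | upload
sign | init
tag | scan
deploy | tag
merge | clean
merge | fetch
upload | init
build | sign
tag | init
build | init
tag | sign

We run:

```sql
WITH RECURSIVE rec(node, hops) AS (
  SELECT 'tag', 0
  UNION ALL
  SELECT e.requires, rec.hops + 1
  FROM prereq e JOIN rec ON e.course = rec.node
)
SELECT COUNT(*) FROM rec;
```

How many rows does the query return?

Base: (tag, hops=0).
Iteration 1: edges from {tag} -> (build, hops=1), (init, hops=1), (scan, hops=1), (sign, hops=1).
Iteration 2: edges from {build,init,scan,sign} -> (init, hops=2) x2, (sign, hops=2). [UNION ALL keeps all 3 new rows, including repeats]
Iteration 3: edges from {init,sign} -> (init, hops=3).
Iteration 4: no outgoing edges from {init}; recursion stops.
Total rows emitted: 9.

9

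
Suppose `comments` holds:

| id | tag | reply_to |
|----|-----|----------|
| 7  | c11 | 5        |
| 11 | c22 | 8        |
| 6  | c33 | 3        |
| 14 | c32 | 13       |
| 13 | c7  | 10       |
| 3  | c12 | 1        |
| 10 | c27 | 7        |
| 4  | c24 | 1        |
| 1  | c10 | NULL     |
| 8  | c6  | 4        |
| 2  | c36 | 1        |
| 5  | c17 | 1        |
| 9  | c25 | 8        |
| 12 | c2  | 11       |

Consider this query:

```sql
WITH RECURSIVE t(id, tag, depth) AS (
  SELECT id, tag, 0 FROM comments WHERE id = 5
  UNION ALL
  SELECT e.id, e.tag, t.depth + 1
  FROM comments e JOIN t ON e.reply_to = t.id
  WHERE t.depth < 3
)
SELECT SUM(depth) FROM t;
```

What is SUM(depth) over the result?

6

Base: id=5 (c17) at depth 0.
Iteration 1: rows with reply_to in {5} -> c11 (id 7, depth 1).
Iteration 2: rows with reply_to in {7} -> c27 (id 10, depth 2).
Iteration 3: rows with reply_to in {10} -> c7 (id 13, depth 3).
Iteration 4: depth < 3 fails for all current rows; recursion stops.
SUM(depth) = 0 + 1 + 2 + 3 = 6.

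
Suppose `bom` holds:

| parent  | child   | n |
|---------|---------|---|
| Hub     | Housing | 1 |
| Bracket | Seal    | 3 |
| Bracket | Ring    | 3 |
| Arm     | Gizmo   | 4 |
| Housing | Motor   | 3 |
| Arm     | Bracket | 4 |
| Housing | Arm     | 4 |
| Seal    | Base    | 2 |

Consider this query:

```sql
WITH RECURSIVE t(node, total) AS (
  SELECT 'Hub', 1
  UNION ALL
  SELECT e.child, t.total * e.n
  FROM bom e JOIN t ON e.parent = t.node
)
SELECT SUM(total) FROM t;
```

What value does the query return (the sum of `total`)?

233

Base: (Hub, total=1).
Iteration 1: components of {Hub} -> Housing = 1*1 = 1.
Iteration 2: components of {Housing} -> Arm = 1*4 = 4, Motor = 1*3 = 3.
Iteration 3: components of {Arm,Motor} -> Bracket = 4*4 = 16, Gizmo = 4*4 = 16.
Iteration 4: components of {Bracket,Gizmo} -> Ring = 16*3 = 48, Seal = 16*3 = 48.
Iteration 5: components of {Ring,Seal} -> Base = 48*2 = 96.
Iteration 6: no further components; recursion stops.
SUM(total) = 1 + 1 + 4 + 3 + 16 + 16 + 48 + 48 + 96 = 233.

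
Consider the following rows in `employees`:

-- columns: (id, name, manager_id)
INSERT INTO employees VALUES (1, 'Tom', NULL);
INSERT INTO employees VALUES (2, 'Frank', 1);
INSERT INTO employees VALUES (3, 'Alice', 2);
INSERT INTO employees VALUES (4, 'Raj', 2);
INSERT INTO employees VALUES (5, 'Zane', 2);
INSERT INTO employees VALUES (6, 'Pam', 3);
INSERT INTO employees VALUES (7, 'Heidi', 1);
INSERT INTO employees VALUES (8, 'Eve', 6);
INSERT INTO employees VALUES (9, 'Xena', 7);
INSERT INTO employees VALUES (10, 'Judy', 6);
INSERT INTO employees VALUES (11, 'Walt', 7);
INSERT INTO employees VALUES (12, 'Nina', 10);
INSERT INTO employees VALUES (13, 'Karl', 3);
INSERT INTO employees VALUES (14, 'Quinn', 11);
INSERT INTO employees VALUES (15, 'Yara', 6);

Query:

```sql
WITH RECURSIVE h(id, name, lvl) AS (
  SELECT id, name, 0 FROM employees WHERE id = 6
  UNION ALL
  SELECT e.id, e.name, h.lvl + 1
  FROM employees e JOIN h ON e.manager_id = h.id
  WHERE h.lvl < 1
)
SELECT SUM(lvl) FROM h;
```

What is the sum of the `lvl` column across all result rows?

3

Base: id=6 (Pam) at lvl 0.
Iteration 1: rows with manager_id in {6} -> Eve (id 8, lvl 1), Judy (id 10, lvl 1), Yara (id 15, lvl 1).
Iteration 2: lvl < 1 fails for all current rows; recursion stops.
SUM(lvl) = 0 + 1 + 1 + 1 = 3.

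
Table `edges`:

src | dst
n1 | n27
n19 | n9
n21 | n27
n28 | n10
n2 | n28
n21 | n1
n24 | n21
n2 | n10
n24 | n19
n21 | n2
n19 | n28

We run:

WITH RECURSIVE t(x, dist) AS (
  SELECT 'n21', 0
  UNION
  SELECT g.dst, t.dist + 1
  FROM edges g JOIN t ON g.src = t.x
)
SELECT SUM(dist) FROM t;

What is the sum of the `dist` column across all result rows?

12

Base: (n21, dist=0).
Iteration 1: edges from {n21} -> (n1, dist=1), (n2, dist=1), (n27, dist=1).
Iteration 2: edges from {n1,n2,n27} -> (n10, dist=2), (n27, dist=2), (n28, dist=2).
Iteration 3: edges from {n10,n27,n28} -> (n10, dist=3).
Iteration 4: no outgoing edges from {n10}; recursion stops.
SUM(dist) = 0 + 1 + 1 + 1 + 2 + 2 + 2 + 3 = 12.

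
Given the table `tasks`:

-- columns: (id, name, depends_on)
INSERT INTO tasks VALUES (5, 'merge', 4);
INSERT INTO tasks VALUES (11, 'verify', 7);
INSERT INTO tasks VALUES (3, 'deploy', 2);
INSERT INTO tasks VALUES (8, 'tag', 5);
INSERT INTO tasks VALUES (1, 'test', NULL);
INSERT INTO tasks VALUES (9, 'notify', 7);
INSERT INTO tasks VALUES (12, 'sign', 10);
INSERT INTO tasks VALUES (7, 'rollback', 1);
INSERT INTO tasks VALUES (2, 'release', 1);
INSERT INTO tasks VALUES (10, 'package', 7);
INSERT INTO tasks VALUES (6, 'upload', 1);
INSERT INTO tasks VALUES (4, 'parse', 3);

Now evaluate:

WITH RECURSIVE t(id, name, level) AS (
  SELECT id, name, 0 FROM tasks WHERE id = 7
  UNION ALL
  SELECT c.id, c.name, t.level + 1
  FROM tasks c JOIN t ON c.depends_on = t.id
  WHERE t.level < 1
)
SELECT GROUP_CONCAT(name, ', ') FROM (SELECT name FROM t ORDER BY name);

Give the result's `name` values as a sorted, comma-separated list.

Base: id=7 (rollback) at level 0.
Iteration 1: rows with depends_on in {7} -> notify (id 9, level 1), package (id 10, level 1), verify (id 11, level 1).
Iteration 2: level < 1 fails for all current rows; recursion stops.

notify, package, rollback, verify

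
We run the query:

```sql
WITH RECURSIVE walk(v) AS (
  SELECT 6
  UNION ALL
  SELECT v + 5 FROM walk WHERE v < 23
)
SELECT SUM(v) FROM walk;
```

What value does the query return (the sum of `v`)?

80

Base: v=6.
Iteration 1: 6 < 23 holds -> v = 6 + 5 = 11.
Iteration 2: 11 < 23 holds -> v = 11 + 5 = 16.
Iteration 3: 16 < 23 holds -> v = 16 + 5 = 21.
Iteration 4: 21 < 23 holds -> v = 21 + 5 = 26.
Iteration 5: 26 < 23 fails; recursion stops.
SUM(v) = 6 + 11 + 16 + 21 + 26 = 80.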